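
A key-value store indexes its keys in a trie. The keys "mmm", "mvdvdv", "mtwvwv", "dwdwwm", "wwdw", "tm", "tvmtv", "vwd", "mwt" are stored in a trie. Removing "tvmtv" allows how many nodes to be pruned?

Walk "tvmtv" from the leaf back toward the root, removing each node that no remaining word uses.
The suffix "vmtv" (4 nodes) is used only by "tvmtv"; the node for "t" still has the child "m", so pruning stops there.
Nodes removed: 4

4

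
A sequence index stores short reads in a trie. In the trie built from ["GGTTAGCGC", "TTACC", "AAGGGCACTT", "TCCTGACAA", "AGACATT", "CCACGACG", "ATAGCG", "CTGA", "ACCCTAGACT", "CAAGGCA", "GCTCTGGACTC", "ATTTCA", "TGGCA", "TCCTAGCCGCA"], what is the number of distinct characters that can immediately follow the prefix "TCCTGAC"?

Walk "TCCTGAC" from the root, arriving at one node.
Distinct next characters after "TCCTGAC": A.
That node has 1 child edge.

1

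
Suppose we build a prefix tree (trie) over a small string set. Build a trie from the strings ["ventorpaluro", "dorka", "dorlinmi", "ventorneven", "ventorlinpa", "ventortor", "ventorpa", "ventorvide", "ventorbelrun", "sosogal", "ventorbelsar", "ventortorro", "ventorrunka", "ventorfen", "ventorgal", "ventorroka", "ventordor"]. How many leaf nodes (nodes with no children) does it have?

15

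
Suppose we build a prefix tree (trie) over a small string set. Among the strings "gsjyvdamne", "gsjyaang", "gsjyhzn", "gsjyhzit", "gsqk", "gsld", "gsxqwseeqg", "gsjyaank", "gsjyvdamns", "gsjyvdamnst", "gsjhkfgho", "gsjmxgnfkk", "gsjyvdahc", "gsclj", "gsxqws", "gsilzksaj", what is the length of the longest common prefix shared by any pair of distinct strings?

10

The deepest shared node is where two words last agree before diverging.
"gsjyvdamns" and "gsjyvdamnst" agree on "gsjyvdamns" (10 characters) before diverging; nothing deeper is shared.
Longest shared-prefix length: 10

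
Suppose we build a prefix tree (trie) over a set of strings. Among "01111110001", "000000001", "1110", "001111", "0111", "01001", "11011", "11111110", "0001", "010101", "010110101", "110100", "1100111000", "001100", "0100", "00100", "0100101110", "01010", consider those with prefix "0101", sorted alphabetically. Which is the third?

010110101

Words with prefix "0101", in lexicographic order: "01010", "010101", "010110101"
Position 3: 010110101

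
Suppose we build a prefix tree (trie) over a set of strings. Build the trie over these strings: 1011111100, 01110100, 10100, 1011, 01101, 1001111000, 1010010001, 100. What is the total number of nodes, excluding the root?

35

For each word, the new-node count is its length minus the longest prefix already in the trie:
  "1011111100" → 10 new (1, 0, 1, 1, 1, 1, 1, 1, 0, 0)
  "01110100" → 8 new (0, 1, 1, 1, 0, 1, 0, 0)
  "10100" → prefix "101" already present; 2 new (0, 0)
  "1011" → prefix "1011" already present; 0 new (none)
  "01101" → prefix "011" already present; 2 new (0, 1)
  "1001111000" → prefix "10" already present; 8 new (0, 1, 1, 1, 1, 0, 0, 0)
  "1010010001" → prefix "10100" already present; 5 new (1, 0, 0, 0, 1)
  "100" → prefix "100" already present; 0 new (none)
Total nodes = 10 + 8 + 2 + 0 + 2 + 8 + 5 + 0 = 35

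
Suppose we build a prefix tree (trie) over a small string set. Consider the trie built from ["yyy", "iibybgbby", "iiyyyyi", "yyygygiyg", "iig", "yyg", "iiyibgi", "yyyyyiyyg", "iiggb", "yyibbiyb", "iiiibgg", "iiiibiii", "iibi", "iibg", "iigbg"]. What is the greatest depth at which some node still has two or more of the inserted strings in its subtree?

The deepest shared node is where two words last agree before diverging.
"iiiibgg" and "iiiibiii" agree on "iiiib" (5 characters) before diverging; nothing deeper is shared.
Longest shared-prefix length: 5

5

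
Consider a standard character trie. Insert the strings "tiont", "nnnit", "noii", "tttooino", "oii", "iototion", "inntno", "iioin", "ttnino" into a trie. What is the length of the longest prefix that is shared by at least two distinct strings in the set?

2

Look for the deepest trie node that still has at least two words in its subtree.
"ttnino" and "tttooino" agree on "tt" (2 characters) before diverging; nothing deeper is shared.
Longest shared-prefix length: 2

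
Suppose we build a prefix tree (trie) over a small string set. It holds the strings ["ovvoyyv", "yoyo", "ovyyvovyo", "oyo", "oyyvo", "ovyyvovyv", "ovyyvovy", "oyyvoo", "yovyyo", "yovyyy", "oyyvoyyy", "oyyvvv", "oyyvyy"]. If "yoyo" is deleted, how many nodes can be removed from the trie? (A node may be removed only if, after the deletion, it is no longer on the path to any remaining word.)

2

After clearing the end-marker at "yoyo", prune upward until reaching a node still needed by another word.
The suffix "yo" (2 nodes) is used only by "yoyo"; the node for "yo" still has the child "v", so pruning stops there.
Nodes removed: 2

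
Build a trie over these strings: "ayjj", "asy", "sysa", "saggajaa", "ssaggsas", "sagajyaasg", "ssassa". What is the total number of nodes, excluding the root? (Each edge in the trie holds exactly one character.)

34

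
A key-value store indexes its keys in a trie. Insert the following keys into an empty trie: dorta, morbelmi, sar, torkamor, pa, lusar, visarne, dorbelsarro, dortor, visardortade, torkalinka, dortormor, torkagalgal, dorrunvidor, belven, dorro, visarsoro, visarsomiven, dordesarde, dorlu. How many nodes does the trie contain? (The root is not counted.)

102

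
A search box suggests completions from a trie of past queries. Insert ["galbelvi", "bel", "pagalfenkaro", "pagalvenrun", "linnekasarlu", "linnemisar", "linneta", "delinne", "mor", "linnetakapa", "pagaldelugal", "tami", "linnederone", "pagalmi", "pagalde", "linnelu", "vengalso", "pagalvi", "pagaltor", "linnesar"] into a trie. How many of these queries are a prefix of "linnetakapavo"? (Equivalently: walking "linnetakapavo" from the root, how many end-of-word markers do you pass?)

Walk "linnetakapavo" from the root; an end-of-word marker is hit whenever a stored word is a prefix of "linnetakapavo".
Prefixes of the query that are stored words: "linneta", "linnetakapa"
Count: 2

2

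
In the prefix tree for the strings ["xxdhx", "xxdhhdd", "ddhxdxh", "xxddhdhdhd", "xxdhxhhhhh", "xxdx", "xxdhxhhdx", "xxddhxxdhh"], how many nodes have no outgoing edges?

A leaf is a node with no children — equivalently, the end of a word that is not a proper prefix of any other stored word.
Those words: "ddhxdxh", "xxddhdhdhd", "xxddhxxdhh", "xxdhhdd", "xxdhxhhdx", "xxdhxhhhhh", "xxdx"
Leaf count: 7

7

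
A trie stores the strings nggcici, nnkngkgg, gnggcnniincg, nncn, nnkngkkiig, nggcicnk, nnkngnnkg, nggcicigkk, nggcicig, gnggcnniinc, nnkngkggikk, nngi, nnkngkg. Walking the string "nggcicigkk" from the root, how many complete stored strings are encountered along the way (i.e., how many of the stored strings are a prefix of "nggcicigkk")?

3

Traverse "nggcicigkk" character by character; count nodes along the way that are marked as word ends.
Prefixes of the query that are stored words: "nggcici", "nggcicig", "nggcicigkk"
Count: 3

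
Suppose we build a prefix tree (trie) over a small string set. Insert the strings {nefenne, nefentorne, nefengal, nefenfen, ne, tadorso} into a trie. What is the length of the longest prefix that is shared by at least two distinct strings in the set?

The deepest shared node is where two words last agree before diverging.
e.g. "nefenfen" and "nefengal" share the prefix "nefen" of length 5; no pair shares a longer one.
Longest shared-prefix length: 5

5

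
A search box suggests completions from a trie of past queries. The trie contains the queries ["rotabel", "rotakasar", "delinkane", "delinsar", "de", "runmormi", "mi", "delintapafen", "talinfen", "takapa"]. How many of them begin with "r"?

3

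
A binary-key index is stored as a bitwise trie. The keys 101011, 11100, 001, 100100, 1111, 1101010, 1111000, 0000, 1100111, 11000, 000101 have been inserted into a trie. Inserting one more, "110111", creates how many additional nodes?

2

Walking "110111" from the root, the first 4 characters ("1101") follow existing edges; "1" is the first miss.
So 6 − 4 = 2 new nodes.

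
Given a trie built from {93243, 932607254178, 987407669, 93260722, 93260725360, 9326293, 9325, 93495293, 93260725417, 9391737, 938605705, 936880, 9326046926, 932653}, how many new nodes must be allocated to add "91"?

1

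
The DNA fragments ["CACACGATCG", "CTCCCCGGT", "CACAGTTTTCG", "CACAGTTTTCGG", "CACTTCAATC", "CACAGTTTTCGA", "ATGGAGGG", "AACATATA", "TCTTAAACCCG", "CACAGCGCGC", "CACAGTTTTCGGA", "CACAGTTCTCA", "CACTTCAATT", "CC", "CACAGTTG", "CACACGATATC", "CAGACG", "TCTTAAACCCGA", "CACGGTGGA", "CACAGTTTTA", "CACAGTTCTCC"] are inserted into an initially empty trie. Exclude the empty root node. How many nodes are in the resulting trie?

89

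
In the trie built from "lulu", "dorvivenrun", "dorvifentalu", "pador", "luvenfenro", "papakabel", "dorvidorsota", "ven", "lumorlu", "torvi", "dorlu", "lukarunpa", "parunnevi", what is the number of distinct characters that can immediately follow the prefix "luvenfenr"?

1

Walk "luvenfenr" from the root, arriving at one node.
Distinct next characters after "luvenfenr": o.
That node has 1 child edge.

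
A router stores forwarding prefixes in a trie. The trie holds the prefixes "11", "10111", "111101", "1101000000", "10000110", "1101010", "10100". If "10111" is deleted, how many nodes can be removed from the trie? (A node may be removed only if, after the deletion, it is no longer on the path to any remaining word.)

Walk "10111" from the leaf back toward the root, removing each node that no remaining word uses.
The suffix "11" (2 nodes) is used only by "10111"; the node for "101" still has the child "0", so pruning stops there.
Nodes removed: 2

2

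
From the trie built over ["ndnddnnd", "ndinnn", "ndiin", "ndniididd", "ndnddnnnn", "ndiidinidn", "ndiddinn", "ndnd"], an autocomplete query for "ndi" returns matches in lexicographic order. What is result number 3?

DFS of the "ndi" subtree visits, in order: "ndiddinn", "ndiidinidn", "ndiin", "ndinnn"
Position 3: ndiin

ndiin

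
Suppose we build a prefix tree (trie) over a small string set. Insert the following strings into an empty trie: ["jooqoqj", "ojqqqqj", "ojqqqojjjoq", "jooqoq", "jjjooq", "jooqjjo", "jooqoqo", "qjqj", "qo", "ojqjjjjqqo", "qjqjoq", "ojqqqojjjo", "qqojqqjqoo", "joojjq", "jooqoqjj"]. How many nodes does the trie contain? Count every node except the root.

For each word, the new-node count is its length minus the longest prefix already in the trie:
  "jooqoqj" → 7 new (j, o, o, q, o, q, j)
  "ojqqqqj" → 7 new (o, j, q, q, q, q, j)
  "ojqqqojjjoq" → prefix "ojqqq" already present; 6 new (o, j, j, j, o, q)
  "jooqoq" → prefix "jooqoq" already present; 0 new (none)
  "jjjooq" → prefix "j" already present; 5 new (j, j, o, o, q)
  "jooqjjo" → prefix "jooq" already present; 3 new (j, j, o)
  "jooqoqo" → prefix "jooqoq" already present; 1 new (o)
  "qjqj" → 4 new (q, j, q, j)
  "qo" → prefix "q" already present; 1 new (o)
  "ojqjjjjqqo" → prefix "ojq" already present; 7 new (j, j, j, j, q, q, o)
  "qjqjoq" → prefix "qjqj" already present; 2 new (o, q)
  "ojqqqojjjo" → prefix "ojqqqojjjo" already present; 0 new (none)
  "qqojqqjqoo" → prefix "q" already present; 9 new (q, o, j, q, q, j, q, o, o)
  "joojjq" → prefix "joo" already present; 3 new (j, j, q)
  "jooqoqjj" → prefix "jooqoqj" already present; 1 new (j)
Total nodes = 7 + 7 + 6 + 0 + 5 + 3 + 1 + 4 + 1 + 7 + 2 + 0 + 9 + 3 + 1 = 56

56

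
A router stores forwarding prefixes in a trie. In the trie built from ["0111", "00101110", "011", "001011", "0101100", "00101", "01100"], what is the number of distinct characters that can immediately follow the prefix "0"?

2

Walk "0" from the root, arriving at one node.
Distinct next characters after "0": 0, 1.
That node has 2 child edges.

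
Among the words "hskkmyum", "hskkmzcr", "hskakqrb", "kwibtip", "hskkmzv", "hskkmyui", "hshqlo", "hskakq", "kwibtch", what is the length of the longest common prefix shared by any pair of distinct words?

Look for the deepest trie node that still has at least two words in its subtree.
e.g. "hskkmyui" and "hskkmyum" share the prefix "hskkmyu" of length 7; no pair shares a longer one.
Longest shared-prefix length: 7

7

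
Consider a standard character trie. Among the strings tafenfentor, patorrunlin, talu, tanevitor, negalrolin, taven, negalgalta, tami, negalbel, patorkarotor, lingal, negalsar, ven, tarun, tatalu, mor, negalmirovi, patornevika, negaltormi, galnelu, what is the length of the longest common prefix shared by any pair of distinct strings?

5

Look for the deepest trie node that still has at least two words in its subtree.
"negalbel" and "negalgalta" agree on "negal" (5 characters) before diverging; nothing deeper is shared.
Longest shared-prefix length: 5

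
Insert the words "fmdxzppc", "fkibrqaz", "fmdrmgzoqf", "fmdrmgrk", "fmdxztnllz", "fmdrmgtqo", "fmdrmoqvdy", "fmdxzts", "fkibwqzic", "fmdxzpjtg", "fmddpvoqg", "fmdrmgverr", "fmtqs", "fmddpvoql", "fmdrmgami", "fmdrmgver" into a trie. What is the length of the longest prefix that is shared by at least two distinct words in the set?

Look for the deepest trie node that still has at least two words in its subtree.
e.g. "fmdrmgver" and "fmdrmgverr" share the prefix "fmdrmgver" of length 9; no pair shares a longer one.
Longest shared-prefix length: 9

9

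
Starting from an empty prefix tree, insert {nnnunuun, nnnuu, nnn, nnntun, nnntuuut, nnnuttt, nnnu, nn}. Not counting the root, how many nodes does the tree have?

18

Count nodes per top-level branch (shared prefixes stored once):
  'n'-branch (nn, nnn, nnntun, nnntuuut, nnnu, nnnunuun, nnnuttt, nnnuu): 18 nodes
Sum: 18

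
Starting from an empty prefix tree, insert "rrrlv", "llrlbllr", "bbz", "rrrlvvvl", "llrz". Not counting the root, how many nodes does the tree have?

20

Count nodes per top-level branch (shared prefixes stored once):
  'b'-branch (bbz): 3 nodes
  'l'-branch (llrlbllr, llrz): 9 nodes
  'r'-branch (rrrlv, rrrlvvvl): 8 nodes
Sum: 20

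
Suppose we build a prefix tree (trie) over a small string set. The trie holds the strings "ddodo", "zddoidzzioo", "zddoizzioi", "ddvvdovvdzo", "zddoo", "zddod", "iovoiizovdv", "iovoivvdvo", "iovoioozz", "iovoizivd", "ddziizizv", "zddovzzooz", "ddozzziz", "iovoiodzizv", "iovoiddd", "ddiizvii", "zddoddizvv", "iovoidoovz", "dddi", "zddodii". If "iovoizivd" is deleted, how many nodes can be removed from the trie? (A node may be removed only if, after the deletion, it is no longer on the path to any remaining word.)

4

Walk "iovoizivd" from the leaf back toward the root, removing each node that no remaining word uses.
The suffix "zivd" (4 nodes) is used only by "iovoizivd"; the node for "iovoi" still has the child "i", so pruning stops there.
Nodes removed: 4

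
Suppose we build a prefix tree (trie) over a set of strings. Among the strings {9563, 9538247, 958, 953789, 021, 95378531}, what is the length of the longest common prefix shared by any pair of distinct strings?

Equivalently: take the maximum, over all pairs, of their longest common prefix length.
e.g. "95378531" and "953789" share the prefix "95378" of length 5; no pair shares a longer one.
Longest shared-prefix length: 5

5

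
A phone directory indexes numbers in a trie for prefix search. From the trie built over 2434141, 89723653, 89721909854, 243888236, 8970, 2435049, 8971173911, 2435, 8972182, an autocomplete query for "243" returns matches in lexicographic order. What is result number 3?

2435049

Words with prefix "243", in lexicographic order: "2434141", "2435", "2435049", "243888236"
Position 3: 2435049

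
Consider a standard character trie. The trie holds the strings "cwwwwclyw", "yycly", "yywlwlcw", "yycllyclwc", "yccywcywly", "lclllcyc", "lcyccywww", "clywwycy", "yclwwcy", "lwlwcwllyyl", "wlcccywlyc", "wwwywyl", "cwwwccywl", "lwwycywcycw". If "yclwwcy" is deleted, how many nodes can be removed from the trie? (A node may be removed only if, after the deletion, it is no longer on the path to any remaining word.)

5

After clearing the end-marker at "yclwwcy", prune upward until reaching a node still needed by another word.
The suffix "lwwcy" (5 nodes) is used only by "yclwwcy"; the node for "yc" still has the child "c", so pruning stops there.
Nodes removed: 5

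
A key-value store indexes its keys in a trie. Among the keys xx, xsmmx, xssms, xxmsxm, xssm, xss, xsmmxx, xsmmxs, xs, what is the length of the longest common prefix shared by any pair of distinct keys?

Equivalently: take the maximum, over all pairs, of their longest common prefix length.
"xsmmx" and "xsmmxs" agree on "xsmmx" (5 characters) before diverging; nothing deeper is shared.
Longest shared-prefix length: 5

5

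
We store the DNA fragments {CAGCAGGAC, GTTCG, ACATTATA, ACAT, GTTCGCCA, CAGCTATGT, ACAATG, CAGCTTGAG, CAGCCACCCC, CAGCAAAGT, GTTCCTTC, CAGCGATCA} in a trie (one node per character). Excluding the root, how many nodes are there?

Trace insertions, counting only characters that open a new branch:
  "CAGCAGGAC" → 9 new (C, A, G, C, A, G, G, A, C)
  "GTTCG" → 5 new (G, T, T, C, G)
  "ACATTATA" → 8 new (A, C, A, T, T, A, T, A)
  "ACAT" → prefix "ACAT" already present; 0 new (none)
  "GTTCGCCA" → prefix "GTTCG" already present; 3 new (C, C, A)
  "CAGCTATGT" → prefix "CAGC" already present; 5 new (T, A, T, G, T)
  "ACAATG" → prefix "ACA" already present; 3 new (A, T, G)
  "CAGCTTGAG" → prefix "CAGCT" already present; 4 new (T, G, A, G)
  "CAGCCACCCC" → prefix "CAGC" already present; 6 new (C, A, C, C, C, C)
  "CAGCAAAGT" → prefix "CAGCA" already present; 4 new (A, A, G, T)
  "GTTCCTTC" → prefix "GTTC" already present; 4 new (C, T, T, C)
  "CAGCGATCA" → prefix "CAGC" already present; 5 new (G, A, T, C, A)
Total nodes = 9 + 5 + 8 + 0 + 3 + 5 + 3 + 4 + 6 + 4 + 4 + 5 = 56

56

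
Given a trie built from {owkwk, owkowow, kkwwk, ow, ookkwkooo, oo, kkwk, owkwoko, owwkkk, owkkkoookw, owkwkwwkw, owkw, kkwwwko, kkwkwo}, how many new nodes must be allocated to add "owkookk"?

3

Walking "owkookk" from the root, the first 4 characters ("owko") follow existing edges; "o" is the first miss.
New nodes needed: |"owkookk"| − 4 = 7 − 4 = 3.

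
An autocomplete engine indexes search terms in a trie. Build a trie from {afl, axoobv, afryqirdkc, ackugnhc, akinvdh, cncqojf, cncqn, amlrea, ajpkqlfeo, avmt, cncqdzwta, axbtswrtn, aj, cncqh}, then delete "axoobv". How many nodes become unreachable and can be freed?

4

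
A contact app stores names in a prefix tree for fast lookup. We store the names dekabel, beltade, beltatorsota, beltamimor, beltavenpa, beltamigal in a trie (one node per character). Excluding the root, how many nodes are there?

For each word, the new-node count is its length minus the longest prefix already in the trie:
  "dekabel" → 7 new (d, e, k, a, b, e, l)
  "beltade" → 7 new (b, e, l, t, a, d, e)
  "beltatorsota" → prefix "belta" already present; 7 new (t, o, r, s, o, t, a)
  "beltamimor" → prefix "belta" already present; 5 new (m, i, m, o, r)
  "beltavenpa" → prefix "belta" already present; 5 new (v, e, n, p, a)
  "beltamigal" → prefix "beltami" already present; 3 new (g, a, l)
Total nodes = 7 + 7 + 7 + 5 + 5 + 3 = 34

34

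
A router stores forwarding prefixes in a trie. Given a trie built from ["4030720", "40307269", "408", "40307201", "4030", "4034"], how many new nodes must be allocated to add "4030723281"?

Walking "4030723281" from the root, the first 6 characters ("403072") follow existing edges; "3" is the first miss.
Each of the 4 remaining characters creates one node.

4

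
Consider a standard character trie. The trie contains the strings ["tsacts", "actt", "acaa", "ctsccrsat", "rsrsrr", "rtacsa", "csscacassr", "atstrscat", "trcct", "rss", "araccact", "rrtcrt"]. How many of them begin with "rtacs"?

1

Filter for entries beginning with "rtacs":
Words under "rtacs": rtacsa
Count: 1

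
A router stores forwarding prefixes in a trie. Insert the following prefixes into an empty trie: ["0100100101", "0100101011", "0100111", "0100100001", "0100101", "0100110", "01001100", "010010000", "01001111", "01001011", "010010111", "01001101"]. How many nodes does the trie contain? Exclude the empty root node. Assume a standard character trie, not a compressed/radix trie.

For each word, the new-node count is its length minus the longest prefix already in the trie:
  "0100100101" → 10 new (0, 1, 0, 0, 1, 0, 0, 1, 0, 1)
  "0100101011" → prefix "010010" already present; 4 new (1, 0, 1, 1)
  "0100111" → prefix "01001" already present; 2 new (1, 1)
  "0100100001" → prefix "0100100" already present; 3 new (0, 0, 1)
  "0100101" → prefix "0100101" already present; 0 new (none)
  "0100110" → prefix "010011" already present; 1 new (0)
  "01001100" → prefix "0100110" already present; 1 new (0)
  "010010000" → prefix "010010000" already present; 0 new (none)
  "01001111" → prefix "0100111" already present; 1 new (1)
  "01001011" → prefix "0100101" already present; 1 new (1)
  "010010111" → prefix "01001011" already present; 1 new (1)
  "01001101" → prefix "0100110" already present; 1 new (1)
Total nodes = 10 + 4 + 2 + 3 + 0 + 1 + 1 + 0 + 1 + 1 + 1 + 1 = 25

25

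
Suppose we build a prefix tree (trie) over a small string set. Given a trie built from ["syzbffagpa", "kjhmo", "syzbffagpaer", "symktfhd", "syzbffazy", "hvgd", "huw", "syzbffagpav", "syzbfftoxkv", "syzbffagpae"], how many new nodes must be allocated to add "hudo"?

"hu" is already a path in the trie; the remaining "do" must be added.
New nodes needed: |"hudo"| − 2 = 4 − 2 = 2.

2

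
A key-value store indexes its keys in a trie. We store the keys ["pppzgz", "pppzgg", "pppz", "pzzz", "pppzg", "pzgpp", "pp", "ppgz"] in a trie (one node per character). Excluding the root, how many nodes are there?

Count nodes per top-level branch (shared prefixes stored once):
  'p'-branch (pp, ppgz, pppz, pppzg, pppzgg, pppzgz, pzgpp, pzzz): 15 nodes
Sum: 15

15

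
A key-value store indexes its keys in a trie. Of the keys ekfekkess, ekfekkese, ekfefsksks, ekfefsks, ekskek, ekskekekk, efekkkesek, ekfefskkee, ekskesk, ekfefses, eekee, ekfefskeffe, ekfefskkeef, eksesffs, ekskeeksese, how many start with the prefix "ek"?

13

Filter for entries beginning with "ek":
Words under "ek": ekfefses, ekfefskeffe, ekfefskkee, ekfefskkeef, ekfefsks, ekfefsksks, ekfekkese, ekfekkess, eksesffs, ekskeeksese, ekskek, ekskekekk, ekskesk
Count: 13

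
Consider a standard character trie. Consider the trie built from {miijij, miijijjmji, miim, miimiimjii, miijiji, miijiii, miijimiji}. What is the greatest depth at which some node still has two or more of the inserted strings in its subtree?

6

Equivalently: take the maximum, over all pairs, of their longest common prefix length.
"miijij" and "miijiji" agree on "miijij" (6 characters) before diverging; nothing deeper is shared.
Longest shared-prefix length: 6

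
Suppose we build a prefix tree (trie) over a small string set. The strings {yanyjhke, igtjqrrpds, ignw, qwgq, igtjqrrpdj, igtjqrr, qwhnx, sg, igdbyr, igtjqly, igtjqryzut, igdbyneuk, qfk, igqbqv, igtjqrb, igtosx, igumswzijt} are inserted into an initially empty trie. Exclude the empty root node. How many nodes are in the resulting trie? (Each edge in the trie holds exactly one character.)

62

For each word, the new-node count is its length minus the longest prefix already in the trie:
  "yanyjhke" → 8 new (y, a, n, y, j, h, k, e)
  "igtjqrrpds" → 10 new (i, g, t, j, q, r, r, p, d, s)
  "ignw" → prefix "ig" already present; 2 new (n, w)
  "qwgq" → 4 new (q, w, g, q)
  "igtjqrrpdj" → prefix "igtjqrrpd" already present; 1 new (j)
  "igtjqrr" → prefix "igtjqrr" already present; 0 new (none)
  "qwhnx" → prefix "qw" already present; 3 new (h, n, x)
  "sg" → 2 new (s, g)
  "igdbyr" → prefix "ig" already present; 4 new (d, b, y, r)
  "igtjqly" → prefix "igtjq" already present; 2 new (l, y)
  "igtjqryzut" → prefix "igtjqr" already present; 4 new (y, z, u, t)
  "igdbyneuk" → prefix "igdby" already present; 4 new (n, e, u, k)
  "qfk" → prefix "q" already present; 2 new (f, k)
  "igqbqv" → prefix "ig" already present; 4 new (q, b, q, v)
  "igtjqrb" → prefix "igtjqr" already present; 1 new (b)
  "igtosx" → prefix "igt" already present; 3 new (o, s, x)
  "igumswzijt" → prefix "ig" already present; 8 new (u, m, s, w, z, i, j, t)
Total nodes = 8 + 10 + 2 + 4 + 1 + 0 + 3 + 2 + 4 + 2 + 4 + 4 + 2 + 4 + 1 + 3 + 8 = 62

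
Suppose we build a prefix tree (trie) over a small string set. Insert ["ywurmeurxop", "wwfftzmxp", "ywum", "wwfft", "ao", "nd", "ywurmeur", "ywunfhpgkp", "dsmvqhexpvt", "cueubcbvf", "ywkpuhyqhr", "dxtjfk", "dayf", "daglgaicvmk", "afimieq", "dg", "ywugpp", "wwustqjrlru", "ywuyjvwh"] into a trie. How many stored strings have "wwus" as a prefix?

Walk to "wwus"; the words in its subtree are exactly those with that prefix.
Matches: "wwustqjrlru"
Count: 1

1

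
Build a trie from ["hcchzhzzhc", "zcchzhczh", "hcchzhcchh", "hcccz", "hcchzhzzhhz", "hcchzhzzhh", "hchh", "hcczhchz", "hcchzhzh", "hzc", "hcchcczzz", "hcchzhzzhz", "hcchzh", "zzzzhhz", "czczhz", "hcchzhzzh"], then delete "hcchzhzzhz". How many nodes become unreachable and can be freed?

1

Walk "hcchzhzzhz" from the leaf back toward the root, removing each node that no remaining word uses.
The suffix "z" (1 node) is used only by "hcchzhzzhz"; the node for "hcchzhzzh" still has the child "c", so pruning stops there.
Nodes removed: 1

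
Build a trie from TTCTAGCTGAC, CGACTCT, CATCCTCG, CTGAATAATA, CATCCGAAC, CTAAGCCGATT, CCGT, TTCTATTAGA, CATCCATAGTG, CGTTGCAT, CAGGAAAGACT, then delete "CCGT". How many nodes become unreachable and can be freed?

Walk "CCGT" from the leaf back toward the root, removing each node that no remaining word uses.
The suffix "CGT" (3 nodes) is used only by "CCGT"; the node for "C" still has the child "G", so pruning stops there.
Nodes removed: 3

3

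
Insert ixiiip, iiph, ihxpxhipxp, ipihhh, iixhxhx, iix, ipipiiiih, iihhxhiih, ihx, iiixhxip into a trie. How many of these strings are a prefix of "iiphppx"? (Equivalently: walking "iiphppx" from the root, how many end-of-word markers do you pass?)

Traverse "iiphppx" character by character; count nodes along the way that are marked as word ends.
Prefixes of the query that are stored words: "iiph"
Count: 1

1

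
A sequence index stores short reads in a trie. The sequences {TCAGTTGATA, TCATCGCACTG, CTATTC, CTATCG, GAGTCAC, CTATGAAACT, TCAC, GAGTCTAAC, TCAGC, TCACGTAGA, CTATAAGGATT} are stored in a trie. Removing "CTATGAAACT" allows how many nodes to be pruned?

6

Walk "CTATGAAACT" from the leaf back toward the root, removing each node that no remaining word uses.
The suffix "GAAACT" (6 nodes) is used only by "CTATGAAACT"; the node for "CTAT" still has the child "T", so pruning stops there.
Nodes removed: 6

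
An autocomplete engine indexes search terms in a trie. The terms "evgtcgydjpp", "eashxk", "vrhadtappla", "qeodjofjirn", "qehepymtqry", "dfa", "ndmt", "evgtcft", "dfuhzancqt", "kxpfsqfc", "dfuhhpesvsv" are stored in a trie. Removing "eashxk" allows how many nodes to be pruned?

5

A node on "eashxk"'s path can go only if nothing else ends at it or branches off below it.
The suffix "ashxk" (5 nodes) is used only by "eashxk"; the node for "e" still has the child "v", so pruning stops there.
Nodes removed: 5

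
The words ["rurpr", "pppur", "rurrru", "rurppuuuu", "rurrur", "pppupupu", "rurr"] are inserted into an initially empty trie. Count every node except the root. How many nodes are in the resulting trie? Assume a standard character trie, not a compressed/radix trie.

24

Trace insertions, counting only characters that open a new branch:
  "rurpr" → 5 new (r, u, r, p, r)
  "pppur" → 5 new (p, p, p, u, r)
  "rurrru" → prefix "rur" already present; 3 new (r, r, u)
  "rurppuuuu" → prefix "rurp" already present; 5 new (p, u, u, u, u)
  "rurrur" → prefix "rurr" already present; 2 new (u, r)
  "pppupupu" → prefix "pppu" already present; 4 new (p, u, p, u)
  "rurr" → prefix "rurr" already present; 0 new (none)
Total nodes = 5 + 5 + 3 + 5 + 2 + 4 + 0 = 24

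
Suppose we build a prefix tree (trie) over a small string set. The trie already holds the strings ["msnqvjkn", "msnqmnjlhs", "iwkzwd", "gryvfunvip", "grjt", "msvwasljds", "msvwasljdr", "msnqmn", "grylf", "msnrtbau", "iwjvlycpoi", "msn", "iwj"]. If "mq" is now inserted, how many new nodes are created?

1

Walking "mq" from the root, the first 1 characters ("m") follow existing edges; "q" is the first miss.
So 2 − 1 = 1 new nodes.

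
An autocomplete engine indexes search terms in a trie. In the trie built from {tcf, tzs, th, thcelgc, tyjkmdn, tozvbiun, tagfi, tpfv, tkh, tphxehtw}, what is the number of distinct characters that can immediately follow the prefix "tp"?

The children of the "tp" node are the distinct next characters among strings starting with "tp".
Characters that immediately follow "tp" among the stored strings: {f, h}.
That node has 2 child edges.

2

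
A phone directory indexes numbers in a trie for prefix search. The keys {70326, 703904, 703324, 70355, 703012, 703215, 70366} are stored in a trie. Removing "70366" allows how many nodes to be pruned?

2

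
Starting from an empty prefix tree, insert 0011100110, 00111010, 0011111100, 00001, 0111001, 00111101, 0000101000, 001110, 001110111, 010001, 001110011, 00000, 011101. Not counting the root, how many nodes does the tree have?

For each word, the new-node count is its length minus the longest prefix already in the trie:
  "0011100110" → 10 new (0, 0, 1, 1, 1, 0, 0, 1, 1, 0)
  "00111010" → prefix "001110" already present; 2 new (1, 0)
  "0011111100" → prefix "00111" already present; 5 new (1, 1, 1, 0, 0)
  "00001" → prefix "00" already present; 3 new (0, 0, 1)
  "0111001" → prefix "0" already present; 6 new (1, 1, 1, 0, 0, 1)
  "00111101" → prefix "001111" already present; 2 new (0, 1)
  "0000101000" → prefix "00001" already present; 5 new (0, 1, 0, 0, 0)
  "001110" → prefix "001110" already present; 0 new (none)
  "001110111" → prefix "0011101" already present; 2 new (1, 1)
  "010001" → prefix "01" already present; 4 new (0, 0, 0, 1)
  "001110011" → prefix "001110011" already present; 0 new (none)
  "00000" → prefix "0000" already present; 1 new (0)
  "011101" → prefix "01110" already present; 1 new (1)
Total nodes = 10 + 2 + 5 + 3 + 6 + 2 + 5 + 0 + 2 + 4 + 0 + 1 + 1 = 41

41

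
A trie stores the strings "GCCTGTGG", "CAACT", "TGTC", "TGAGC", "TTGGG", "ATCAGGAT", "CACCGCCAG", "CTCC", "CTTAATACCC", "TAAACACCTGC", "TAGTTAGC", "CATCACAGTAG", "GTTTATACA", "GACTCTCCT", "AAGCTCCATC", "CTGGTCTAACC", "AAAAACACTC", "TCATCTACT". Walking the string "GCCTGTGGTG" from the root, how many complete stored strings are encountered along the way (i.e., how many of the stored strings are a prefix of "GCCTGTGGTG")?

Walk "GCCTGTGGTG" from the root; an end-of-word marker is hit whenever a stored word is a prefix of "GCCTGTGGTG".
Prefixes of the query that are stored words: "GCCTGTGG"
Count: 1

1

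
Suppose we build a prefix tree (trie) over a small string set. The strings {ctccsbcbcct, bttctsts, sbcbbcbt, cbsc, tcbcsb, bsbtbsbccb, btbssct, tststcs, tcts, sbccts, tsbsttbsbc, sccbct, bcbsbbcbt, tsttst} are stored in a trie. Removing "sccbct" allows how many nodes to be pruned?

Walk "sccbct" from the leaf back toward the root, removing each node that no remaining word uses.
The suffix "ccbct" (5 nodes) is used only by "sccbct"; the node for "s" still has the child "b", so pruning stops there.
Nodes removed: 5

5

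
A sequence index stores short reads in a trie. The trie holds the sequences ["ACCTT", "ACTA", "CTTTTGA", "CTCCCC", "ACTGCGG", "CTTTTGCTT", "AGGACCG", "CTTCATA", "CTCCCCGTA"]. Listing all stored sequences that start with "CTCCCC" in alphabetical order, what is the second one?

CTCCCCGTA

Words with prefix "CTCCCC", in lexicographic order: "CTCCCC", "CTCCCCGTA"
Position 2: CTCCCCGTA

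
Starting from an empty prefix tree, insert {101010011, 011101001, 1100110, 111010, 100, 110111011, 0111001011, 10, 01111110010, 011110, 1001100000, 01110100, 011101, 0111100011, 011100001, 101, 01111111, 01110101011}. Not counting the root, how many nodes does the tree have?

Trace insertions, counting only characters that open a new branch:
  "101010011" → 9 new (1, 0, 1, 0, 1, 0, 0, 1, 1)
  "011101001" → 9 new (0, 1, 1, 1, 0, 1, 0, 0, 1)
  "1100110" → prefix "1" already present; 6 new (1, 0, 0, 1, 1, 0)
  "111010" → prefix "11" already present; 4 new (1, 0, 1, 0)
  "100" → prefix "10" already present; 1 new (0)
  "110111011" → prefix "110" already present; 6 new (1, 1, 1, 0, 1, 1)
  "0111001011" → prefix "01110" already present; 5 new (0, 1, 0, 1, 1)
  "10" → prefix "10" already present; 0 new (none)
  "01111110010" → prefix "0111" already present; 7 new (1, 1, 1, 0, 0, 1, 0)
  "011110" → prefix "01111" already present; 1 new (0)
  "1001100000" → prefix "100" already present; 7 new (1, 1, 0, 0, 0, 0, 0)
  "01110100" → prefix "01110100" already present; 0 new (none)
  "011101" → prefix "011101" already present; 0 new (none)
  "0111100011" → prefix "011110" already present; 4 new (0, 0, 1, 1)
  "011100001" → prefix "011100" already present; 3 new (0, 0, 1)
  "101" → prefix "101" already present; 0 new (none)
  "01111111" → prefix "0111111" already present; 1 new (1)
  "01110101011" → prefix "0111010" already present; 4 new (1, 0, 1, 1)
Total nodes = 9 + 9 + 6 + 4 + 1 + 6 + 5 + 0 + 7 + 1 + 7 + 0 + 0 + 4 + 3 + 0 + 1 + 4 = 67

67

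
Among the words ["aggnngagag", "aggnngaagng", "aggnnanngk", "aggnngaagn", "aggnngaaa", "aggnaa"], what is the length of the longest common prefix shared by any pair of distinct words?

10

The deepest shared node is where two words last agree before diverging.
"aggnngaagn" and "aggnngaagng" agree on "aggnngaagn" (10 characters) before diverging; nothing deeper is shared.
Longest shared-prefix length: 10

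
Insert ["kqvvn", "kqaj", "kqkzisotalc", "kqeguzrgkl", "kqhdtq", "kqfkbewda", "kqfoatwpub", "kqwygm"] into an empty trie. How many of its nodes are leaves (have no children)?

Leaves are exactly the stored words that no other stored word extends.
Those words: "kqaj", "kqeguzrgkl", "kqfkbewda", "kqfoatwpub", "kqhdtq", "kqkzisotalc", "kqvvn", "kqwygm"
Leaf count: 8

8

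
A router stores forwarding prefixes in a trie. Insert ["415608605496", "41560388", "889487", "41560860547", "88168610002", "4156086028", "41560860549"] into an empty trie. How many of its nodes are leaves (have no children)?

6

Leaves are exactly the stored words that no other stored word extends.
Those words: "41560388", "4156086028", "41560860547", "415608605496", "88168610002", "889487"
Leaf count: 6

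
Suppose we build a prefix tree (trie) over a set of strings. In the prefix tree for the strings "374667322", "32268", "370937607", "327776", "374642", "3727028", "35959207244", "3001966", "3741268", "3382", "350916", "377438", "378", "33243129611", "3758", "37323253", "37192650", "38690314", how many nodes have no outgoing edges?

18

Leaves are exactly the stored words that no other stored word extends.
Those words: "3001966", "32268", "327776", "33243129611", "3382", "350916", "35959207244", "370937607", "37192650", "3727028", "37323253", "3741268", "374642", "374667322", "3758", "377438", "378", "38690314"
Leaf count: 18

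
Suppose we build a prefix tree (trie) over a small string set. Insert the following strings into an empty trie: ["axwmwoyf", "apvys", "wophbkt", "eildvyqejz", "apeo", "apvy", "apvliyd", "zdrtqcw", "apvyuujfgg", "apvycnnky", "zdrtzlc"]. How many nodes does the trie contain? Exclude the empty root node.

Count nodes per top-level branch (shared prefixes stored once):
  'a'-branch (apeo, apvliyd, apvy, apvycnnky, apvys, apvyuujfgg, axwmwoyf): 29 nodes
  'e'-branch (eildvyqejz): 10 nodes
  'w'-branch (wophbkt): 7 nodes
  'z'-branch (zdrtqcw, zdrtzlc): 10 nodes
Sum: 56

56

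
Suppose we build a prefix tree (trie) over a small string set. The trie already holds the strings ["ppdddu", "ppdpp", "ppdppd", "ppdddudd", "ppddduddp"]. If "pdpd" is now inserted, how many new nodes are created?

"p" is already a path in the trie; the remaining "dpd" must be added.
New nodes needed: |"pdpd"| − 1 = 4 − 1 = 3.

3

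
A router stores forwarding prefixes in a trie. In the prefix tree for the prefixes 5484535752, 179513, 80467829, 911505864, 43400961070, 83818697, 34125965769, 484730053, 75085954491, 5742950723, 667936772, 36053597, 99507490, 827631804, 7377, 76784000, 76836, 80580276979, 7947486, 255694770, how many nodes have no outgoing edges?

20

A leaf is a node with no children — equivalently, the end of a word that is not a proper prefix of any other stored word.
Those words: "179513", "255694770", "34125965769", "36053597", "43400961070", "484730053", "5484535752", "5742950723", "667936772", "7377", "75085954491", "76784000", "76836", "7947486", "80467829", "80580276979", "827631804", "83818697", "911505864", "99507490"
Leaf count: 20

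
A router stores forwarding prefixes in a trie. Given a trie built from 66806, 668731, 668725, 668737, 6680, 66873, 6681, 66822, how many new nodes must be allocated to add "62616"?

4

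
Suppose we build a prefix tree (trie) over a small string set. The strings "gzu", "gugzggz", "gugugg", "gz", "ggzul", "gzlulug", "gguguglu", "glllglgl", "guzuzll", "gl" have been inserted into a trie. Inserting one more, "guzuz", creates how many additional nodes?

Every character of "guzuz" already lies on an existing path (it is a prefix of some stored word).
No new nodes are needed: 0.

0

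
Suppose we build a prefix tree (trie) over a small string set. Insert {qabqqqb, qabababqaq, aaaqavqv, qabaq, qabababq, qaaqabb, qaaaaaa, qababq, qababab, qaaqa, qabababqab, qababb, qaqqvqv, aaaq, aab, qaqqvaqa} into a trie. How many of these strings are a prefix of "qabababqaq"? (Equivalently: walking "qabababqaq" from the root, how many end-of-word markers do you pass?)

3

Walk "qabababqaq" from the root; an end-of-word marker is hit whenever a stored word is a prefix of "qabababqaq".
Prefixes of the query that are stored words: "qababab", "qabababq", "qabababqaq"
Count: 3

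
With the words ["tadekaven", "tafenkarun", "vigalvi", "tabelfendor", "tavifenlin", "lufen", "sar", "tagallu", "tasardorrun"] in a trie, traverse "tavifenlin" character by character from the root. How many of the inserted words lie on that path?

1

Check each prefix of "tavifenlin" against the stored set — each match is an end-marker on the path.
Prefixes of the query that are stored words: "tavifenlin"
Count: 1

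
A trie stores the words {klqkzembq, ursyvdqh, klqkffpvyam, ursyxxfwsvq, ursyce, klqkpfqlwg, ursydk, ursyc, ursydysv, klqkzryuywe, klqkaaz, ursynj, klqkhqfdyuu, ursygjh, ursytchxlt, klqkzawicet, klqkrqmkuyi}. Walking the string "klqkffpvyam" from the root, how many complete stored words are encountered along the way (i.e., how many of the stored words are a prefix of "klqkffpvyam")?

1

Walk "klqkffpvyam" from the root; an end-of-word marker is hit whenever a stored word is a prefix of "klqkffpvyam".
Prefixes of the query that are stored words: "klqkffpvyam"
Count: 1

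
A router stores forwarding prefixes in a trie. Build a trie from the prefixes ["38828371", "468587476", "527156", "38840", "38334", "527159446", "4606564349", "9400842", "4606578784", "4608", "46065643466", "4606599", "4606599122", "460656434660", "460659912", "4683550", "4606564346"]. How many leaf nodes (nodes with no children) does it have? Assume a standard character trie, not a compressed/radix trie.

A leaf is a node with no children — equivalently, the end of a word that is not a proper prefix of any other stored word.
Those words: "38334", "38828371", "38840", "460656434660", "4606564349", "4606578784", "4606599122", "4608", "4683550", "468587476", "527156", "527159446", "9400842"
Leaf count: 13

13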